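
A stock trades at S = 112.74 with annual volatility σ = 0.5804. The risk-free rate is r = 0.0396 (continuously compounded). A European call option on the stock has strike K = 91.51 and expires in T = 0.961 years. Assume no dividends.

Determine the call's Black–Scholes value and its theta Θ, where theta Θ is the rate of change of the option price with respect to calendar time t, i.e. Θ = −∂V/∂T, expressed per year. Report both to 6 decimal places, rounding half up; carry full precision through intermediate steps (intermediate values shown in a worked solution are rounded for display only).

price = 36.825990
Θ = -12.239658

σ√T = 0.5804·√0.961 = 0.568970
d₁ = (ln(S/K) + (r+σ²/2)T) / (σ√T) = (ln(112.74/91.51) + (0.0396+0.5804²/2)·0.961) / 0.568970 = (0.208636 + 0.199919) / 0.568970 = 0.718061
d₂ = d₁ − σ√T = 0.718061 − 0.568970 = 0.149091
e^{−rT} = e^{−0.0396·0.961} = 0.962659
N(d₁) = 0.763640,  N(d₂) = 0.559259
Call price V = S·N(d₁) − K·e^{−rT}·N(d₂) = 86.092788 − 49.266799 = 36.825990
φ(d₁) = (1/√(2π))·e^{−d₁²/2} = 0.308281
Θ = −S·φ(d₁)·σ/(2√T) − r·K·e^{−rT}·N(d₂) = −10.288693 − 1.950965 = -12.239658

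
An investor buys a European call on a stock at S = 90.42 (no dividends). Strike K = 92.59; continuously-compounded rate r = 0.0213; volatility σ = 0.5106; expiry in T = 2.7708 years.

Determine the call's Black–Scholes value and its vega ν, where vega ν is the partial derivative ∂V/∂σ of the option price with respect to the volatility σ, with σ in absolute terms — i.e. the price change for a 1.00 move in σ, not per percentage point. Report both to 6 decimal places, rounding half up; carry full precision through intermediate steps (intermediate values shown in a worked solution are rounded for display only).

σ√T = 0.5106·√2.7708 = 0.849930
d₁ = (ln(S/K) + (r+σ²/2)T) / (σ√T) = (ln(90.42/92.59) + (0.0213+0.5106²/2)·2.7708) / 0.849930 = (-0.023716 + 0.420209) / 0.849930 = 0.466501
d₂ = d₁ − σ√T = 0.466501 − 0.849930 = -0.383430
e^{−rT} = e^{−0.0213·2.7708} = 0.942690
N(d₁) = 0.679571,  N(d₂) = 0.350701
Call price V = S·N(d₁) − K·e^{−rT}·N(d₂) = 61.446853 − 30.610428 = 30.836425
φ(d₁) = (1/√(2π))·e^{−d₁²/2} = 0.357811
ν = S·φ(d₁)·√T = 53.854366

price = 30.836425
ν = 53.854366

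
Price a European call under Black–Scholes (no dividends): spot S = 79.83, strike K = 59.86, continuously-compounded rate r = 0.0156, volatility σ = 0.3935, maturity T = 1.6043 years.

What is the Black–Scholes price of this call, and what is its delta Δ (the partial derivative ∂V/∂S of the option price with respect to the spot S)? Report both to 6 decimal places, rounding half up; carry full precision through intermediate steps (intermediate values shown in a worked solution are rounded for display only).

price = 26.841317
Δ = 0.809767

σ√T = 0.3935·√1.6043 = 0.498411
d₁ = (ln(S/K) + (r+σ²/2)T) / (σ√T) = (ln(79.83/59.86) + (0.0156+0.3935²/2)·1.6043) / 0.498411 = (0.287891 + 0.149234) / 0.498411 = 0.877037
d₂ = d₁ − σ√T = 0.877037 − 0.498411 = 0.378626
e^{−rT} = e^{−0.0156·1.6043} = 0.975284
N(d₁) = 0.809767,  N(d₂) = 0.647517
Call price V = S·N(d₁) − K·e^{−rT}·N(d₂) = 64.643672 − 37.802355 = 26.841317
Δ = N(d₁) = 0.809767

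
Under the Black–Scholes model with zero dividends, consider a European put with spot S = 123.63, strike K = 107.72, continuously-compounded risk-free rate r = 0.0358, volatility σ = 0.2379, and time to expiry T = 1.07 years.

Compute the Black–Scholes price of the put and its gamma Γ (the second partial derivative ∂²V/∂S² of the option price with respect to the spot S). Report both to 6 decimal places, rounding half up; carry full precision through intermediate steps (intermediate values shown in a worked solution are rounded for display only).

price = 3.860766
Γ = 0.009226

σ√T = 0.2379·√1.07 = 0.246086
d₁ = (ln(S/K) + (r+σ²/2)T) / (σ√T) = (ln(123.63/107.72) + (0.0358+0.2379²/2)·1.07) / 0.246086 = (0.137758 + 0.068585) / 0.246086 = 0.838501
d₂ = d₁ − σ√T = 0.838501 − 0.246086 = 0.592415
e^{−rT} = e^{−0.0358·1.07} = 0.962418
N(−d₁) = 0.200875,  N(−d₂) = 0.276786
Put price V = K·e^{−rT}·N(−d₂) − S·N(−d₁) = 28.694909 − 24.834144 = 3.860766
φ(d₁) = (1/√(2π))·e^{−d₁²/2} = 0.280697
Γ = φ(d₁) / (S·σ·√T) = 0.009226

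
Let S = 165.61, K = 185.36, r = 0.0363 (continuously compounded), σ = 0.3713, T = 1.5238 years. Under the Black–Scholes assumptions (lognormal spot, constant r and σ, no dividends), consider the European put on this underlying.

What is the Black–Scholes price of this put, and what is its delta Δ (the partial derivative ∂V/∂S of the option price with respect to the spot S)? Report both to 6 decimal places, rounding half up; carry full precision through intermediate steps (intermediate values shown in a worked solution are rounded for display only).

price = 36.030088
Δ = -0.458567

σ√T = 0.3713·√1.5238 = 0.458341
d₁ = (ln(S/K) + (r+σ²/2)T) / (σ√T) = (ln(165.61/185.36) + (0.0363+0.3713²/2)·1.5238) / 0.458341 = (-0.112664 + 0.160352) / 0.458341 = 0.104045
d₂ = d₁ − σ√T = 0.104045 − 0.458341 = -0.354296
e^{−rT} = e^{−0.0363·1.5238} = 0.946188
N(−d₁) = 0.458567,  N(−d₂) = 0.638442
Put price V = K·e^{−rT}·N(−d₂) − S·N(−d₁) = 111.973351 − 75.943263 = 36.030088
Δ = −N(−d₁) = -0.458567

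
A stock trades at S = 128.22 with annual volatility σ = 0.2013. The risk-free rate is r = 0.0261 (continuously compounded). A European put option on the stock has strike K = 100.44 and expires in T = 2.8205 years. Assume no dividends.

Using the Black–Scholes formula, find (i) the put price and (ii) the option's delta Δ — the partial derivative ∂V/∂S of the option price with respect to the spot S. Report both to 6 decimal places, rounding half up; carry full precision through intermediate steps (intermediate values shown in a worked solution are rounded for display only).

σ√T = 0.2013·√2.8205 = 0.338070
d₁ = (ln(S/K) + (r+σ²/2)T) / (σ√T) = (ln(128.22/100.44) + (0.0261+0.2013²/2)·2.8205) / 0.338070 = (0.244187 + 0.130761) / 0.338070 = 1.109083
d₂ = d₁ − σ√T = 1.109083 − 0.338070 = 0.771013
e^{−rT} = e^{−0.0261·2.8205} = 0.929029
N(−d₁) = 0.133697,  N(−d₂) = 0.220350
Put price V = K·e^{−rT}·N(−d₂) − S·N(−d₁) = 20.561208 − 17.142661 = 3.418547
Δ = −N(−d₁) = -0.133697

price = 3.418547
Δ = -0.133697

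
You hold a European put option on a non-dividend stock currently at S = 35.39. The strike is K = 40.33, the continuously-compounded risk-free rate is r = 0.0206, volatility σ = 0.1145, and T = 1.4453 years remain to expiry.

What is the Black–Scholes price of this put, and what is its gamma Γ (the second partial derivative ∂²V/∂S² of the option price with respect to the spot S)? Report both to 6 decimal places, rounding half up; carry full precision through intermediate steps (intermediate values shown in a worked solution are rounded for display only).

price = 4.448069
Γ = 0.065685

σ√T = 0.1145·√1.4453 = 0.137653
d₁ = (ln(S/K) + (r+σ²/2)T) / (σ√T) = (ln(35.39/40.33) + (0.0206+0.1145²/2)·1.4453) / 0.137653 = (-0.130666 + 0.039247) / 0.137653 = -0.664128
d₂ = d₁ − σ√T = -0.664128 − 0.137653 = -0.801781
e^{−rT} = e^{−0.0206·1.4453} = 0.970666
N(−d₁) = 0.746696,  N(−d₂) = 0.788660
Put price V = K·e^{−rT}·N(−d₂) − S·N(−d₁) = 30.873638 − 26.425569 = 4.448069
φ(d₁) = (1/√(2π))·e^{−d₁²/2} = 0.319988
Γ = φ(d₁) / (S·σ·√T) = 0.065685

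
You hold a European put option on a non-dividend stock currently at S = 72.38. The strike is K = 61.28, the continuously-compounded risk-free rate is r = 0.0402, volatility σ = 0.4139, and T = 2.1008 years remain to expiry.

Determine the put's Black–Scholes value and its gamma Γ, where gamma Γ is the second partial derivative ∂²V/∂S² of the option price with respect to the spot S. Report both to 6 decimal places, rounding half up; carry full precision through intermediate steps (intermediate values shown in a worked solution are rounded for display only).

σ√T = 0.4139·√2.1008 = 0.599912
d₁ = (ln(S/K) + (r+σ²/2)T) / (σ√T) = (ln(72.38/61.28) + (0.0402+0.4139²/2)·2.1008) / 0.599912 = (0.166476 + 0.264400) / 0.599912 = 0.718232
d₂ = d₁ − σ√T = 0.718232 − 0.599912 = 0.118319
e^{−rT} = e^{−0.0402·2.1008} = 0.919016
N(−d₁) = 0.236307,  N(−d₂) = 0.452907
Put price V = K·e^{−rT}·N(−d₂) − S·N(−d₁) = 25.506506 − 17.103916 = 8.402590
φ(d₁) = (1/√(2π))·e^{−d₁²/2} = 0.308243
Γ = φ(d₁) / (S·σ·√T) = 0.007099

price = 8.402590
Γ = 0.007099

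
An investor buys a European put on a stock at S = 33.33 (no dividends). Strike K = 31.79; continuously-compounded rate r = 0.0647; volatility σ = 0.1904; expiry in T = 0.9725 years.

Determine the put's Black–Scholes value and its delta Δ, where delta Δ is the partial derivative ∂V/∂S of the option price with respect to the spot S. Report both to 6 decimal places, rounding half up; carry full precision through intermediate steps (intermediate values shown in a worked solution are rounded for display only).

price = 1.017777
Δ = -0.247957

σ√T = 0.1904·√0.9725 = 0.187764
d₁ = (ln(S/K) + (r+σ²/2)T) / (σ√T) = (ln(33.33/31.79) + (0.0647+0.1904²/2)·0.9725) / 0.187764 = (0.047306 + 0.080548) / 0.187764 = 0.680933
d₂ = d₁ − σ√T = 0.680933 − 0.187764 = 0.493169
e^{−rT} = e^{−0.0647·0.9725} = 0.939018
N(−d₁) = 0.247957,  N(−d₂) = 0.310947
Put price V = K·e^{−rT}·N(−d₂) − S·N(−d₁) = 9.282185 − 8.264408 = 1.017777
Δ = −N(−d₁) = -0.247957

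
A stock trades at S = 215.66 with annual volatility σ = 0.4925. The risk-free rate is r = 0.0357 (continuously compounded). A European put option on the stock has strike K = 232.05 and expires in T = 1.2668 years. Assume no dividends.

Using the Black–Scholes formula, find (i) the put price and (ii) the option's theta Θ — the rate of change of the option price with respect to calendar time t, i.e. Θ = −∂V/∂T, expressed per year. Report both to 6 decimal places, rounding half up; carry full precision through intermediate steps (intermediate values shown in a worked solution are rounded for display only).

price = 50.881068
Θ = -13.370543

σ√T = 0.4925·√1.2668 = 0.554320
d₁ = (ln(S/K) + (r+σ²/2)T) / (σ√T) = (ln(215.66/232.05) + (0.0357+0.4925²/2)·1.2668) / 0.554320 = (-0.073250 + 0.198860) / 0.554320 = 0.226602
d₂ = d₁ − σ√T = 0.226602 − 0.554320 = -0.327717
e^{−rT} = e^{−0.0357·1.2668} = 0.955783
N(−d₁) = 0.410366,  N(−d₂) = 0.628437
Put price V = K·e^{−rT}·N(−d₂) − S·N(−d₁) = 139.380706 − 88.499638 = 50.881068
φ(d₁) = (1/√(2π))·e^{−d₁²/2} = 0.388830
Θ = −S·φ(d₁)·σ/(2√T) + r·K·e^{−rT}·N(−d₂) = −18.346434 + 4.975891 = -13.370543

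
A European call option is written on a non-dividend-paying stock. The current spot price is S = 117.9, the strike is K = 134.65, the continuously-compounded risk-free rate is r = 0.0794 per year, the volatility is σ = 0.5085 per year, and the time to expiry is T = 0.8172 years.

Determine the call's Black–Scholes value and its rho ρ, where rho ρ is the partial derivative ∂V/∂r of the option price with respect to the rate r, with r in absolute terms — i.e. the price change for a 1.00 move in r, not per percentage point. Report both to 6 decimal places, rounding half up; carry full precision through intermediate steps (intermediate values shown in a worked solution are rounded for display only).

σ√T = 0.5085·√0.8172 = 0.459679
d₁ = (ln(S/K) + (r+σ²/2)T) / (σ√T) = (ln(117.9/134.65) + (0.0794+0.5085²/2)·0.8172) / 0.459679 = (-0.132842 + 0.170538) / 0.459679 = 0.082006
d₂ = d₁ − σ√T = 0.082006 − 0.459679 = -0.377674
e^{−rT} = e^{−0.0794·0.8172} = 0.937175
N(d₁) = 0.532679,  N(d₂) = 0.352836
Call price V = S·N(d₁) − K·e^{−rT}·N(d₂) = 62.802838 − 44.524626 = 18.278212
ρ = K·T·e^{−rT}·N(d₂) = 36.385524

price = 18.278212
ρ = 36.385524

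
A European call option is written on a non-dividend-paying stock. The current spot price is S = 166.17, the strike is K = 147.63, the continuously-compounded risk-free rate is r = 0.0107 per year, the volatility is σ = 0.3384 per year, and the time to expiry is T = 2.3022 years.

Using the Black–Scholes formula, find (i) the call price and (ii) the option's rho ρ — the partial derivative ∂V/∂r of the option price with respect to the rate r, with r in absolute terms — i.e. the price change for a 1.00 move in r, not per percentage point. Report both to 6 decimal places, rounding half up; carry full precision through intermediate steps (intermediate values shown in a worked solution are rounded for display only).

σ√T = 0.3384·√2.3022 = 0.513454
d₁ = (ln(S/K) + (r+σ²/2)T) / (σ√T) = (ln(166.17/147.63) + (0.0107+0.3384²/2)·2.3022) / 0.513454 = (0.118302 + 0.156451) / 0.513454 = 0.535108
d₂ = d₁ − σ√T = 0.535108 − 0.513454 = 0.021653
e^{−rT} = e^{−0.0107·2.3022} = 0.975667
N(d₁) = 0.703712,  N(d₂) = 0.508638
Call price V = S·N(d₁) − K·e^{−rT}·N(d₂) = 116.935881 − 73.263057 = 43.672825
ρ = K·T·e^{−rT}·N(d₂) = 168.666209

price = 43.672825
ρ = 168.666209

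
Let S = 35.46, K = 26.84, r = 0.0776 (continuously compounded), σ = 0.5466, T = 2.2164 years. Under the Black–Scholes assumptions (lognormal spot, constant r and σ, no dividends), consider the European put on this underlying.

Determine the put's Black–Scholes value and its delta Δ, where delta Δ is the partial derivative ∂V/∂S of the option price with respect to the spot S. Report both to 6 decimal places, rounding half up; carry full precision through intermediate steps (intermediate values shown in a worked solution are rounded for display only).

σ√T = 0.5466·√2.2164 = 0.813755
d₁ = (ln(S/K) + (r+σ²/2)T) / (σ√T) = (ln(35.46/26.84) + (0.0776+0.5466²/2)·2.2164) / 0.813755 = (0.278512 + 0.503091) / 0.813755 = 0.960490
d₂ = d₁ − σ√T = 0.960490 − 0.813755 = 0.146735
e^{−rT} = e^{−0.0776·2.2164} = 0.841985
N(−d₁) = 0.168404,  N(−d₂) = 0.441671
Put price V = K·e^{−rT}·N(−d₂) − S·N(−d₁) = 9.981268 − 5.971621 = 4.009647
Δ = −N(−d₁) = -0.168404

price = 4.009647
Δ = -0.168404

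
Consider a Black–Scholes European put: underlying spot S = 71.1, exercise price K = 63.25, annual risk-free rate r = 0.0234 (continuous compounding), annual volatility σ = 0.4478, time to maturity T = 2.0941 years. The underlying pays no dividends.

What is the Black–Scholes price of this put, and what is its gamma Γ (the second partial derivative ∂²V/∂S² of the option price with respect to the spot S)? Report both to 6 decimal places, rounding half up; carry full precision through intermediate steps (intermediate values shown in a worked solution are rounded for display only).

σ√T = 0.4478·√2.0941 = 0.648012
d₁ = (ln(S/K) + (r+σ²/2)T) / (σ√T) = (ln(71.1/63.25) + (0.0234+0.4478²/2)·2.0941) / 0.648012 = (0.116992 + 0.258961) / 0.648012 = 0.580165
d₂ = d₁ − σ√T = 0.580165 − 0.648012 = -0.067847
e^{−rT} = e^{−0.0234·2.0941} = 0.952179
N(−d₁) = 0.280902,  N(−d₂) = 0.527046
Put price V = K·e^{−rT}·N(−d₂) − S·N(−d₁) = 31.741532 − 19.972109 = 11.769423
φ(d₁) = (1/√(2π))·e^{−d₁²/2} = 0.337148
Γ = φ(d₁) / (S·σ·√T) = 0.007318

price = 11.769423
Γ = 0.007318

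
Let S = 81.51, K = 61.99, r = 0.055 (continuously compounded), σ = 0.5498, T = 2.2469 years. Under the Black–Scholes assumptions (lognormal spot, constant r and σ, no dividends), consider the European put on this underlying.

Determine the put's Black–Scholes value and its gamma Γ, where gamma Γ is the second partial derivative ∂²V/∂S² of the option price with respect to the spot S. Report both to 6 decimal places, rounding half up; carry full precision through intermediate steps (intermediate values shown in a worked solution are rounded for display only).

σ√T = 0.5498·√2.2469 = 0.824132
d₁ = (ln(S/K) + (r+σ²/2)T) / (σ√T) = (ln(81.51/61.99) + (0.055+0.5498²/2)·2.2469) / 0.824132 = (0.273753 + 0.463176) / 0.824132 = 0.894188
d₂ = d₁ − σ√T = 0.894188 − 0.824132 = 0.070056
e^{−rT} = e^{−0.055·2.2469} = 0.883751
N(−d₁) = 0.185611,  N(−d₂) = 0.472074
Put price V = K·e^{−rT}·N(−d₂) − S·N(−d₁) = 25.862006 − 15.129125 = 10.732881
φ(d₁) = (1/√(2π))·e^{−d₁²/2} = 0.267476
Γ = φ(d₁) / (S·σ·√T) = 0.003982

price = 10.732881
Γ = 0.003982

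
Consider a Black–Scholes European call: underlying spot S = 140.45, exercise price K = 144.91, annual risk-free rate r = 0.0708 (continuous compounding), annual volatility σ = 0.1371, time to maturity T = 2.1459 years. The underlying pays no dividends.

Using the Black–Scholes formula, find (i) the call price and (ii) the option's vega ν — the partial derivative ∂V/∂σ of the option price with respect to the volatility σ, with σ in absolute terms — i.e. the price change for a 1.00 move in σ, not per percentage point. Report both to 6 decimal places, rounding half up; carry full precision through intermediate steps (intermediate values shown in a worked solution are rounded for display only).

price = 20.426347
ν = 64.188127

σ√T = 0.1371·√2.1459 = 0.200836
d₁ = (ln(S/K) + (r+σ²/2)T) / (σ√T) = (ln(140.45/144.91) + (0.0708+0.1371²/2)·2.1459) / 0.200836 = (-0.031261 + 0.172097) / 0.200836 = 0.701248
d₂ = d₁ − σ√T = 0.701248 − 0.200836 = 0.500412
e^{−rT} = e^{−0.0708·2.1459} = 0.859049
N(d₁) = 0.758426,  N(d₂) = 0.691607
Call price V = S·N(d₁) − K·e^{−rT}·N(d₂) = 106.520908 − 86.094561 = 20.426347
φ(d₁) = (1/√(2π))·e^{−d₁²/2} = 0.311981
ν = S·φ(d₁)·√T = 64.188127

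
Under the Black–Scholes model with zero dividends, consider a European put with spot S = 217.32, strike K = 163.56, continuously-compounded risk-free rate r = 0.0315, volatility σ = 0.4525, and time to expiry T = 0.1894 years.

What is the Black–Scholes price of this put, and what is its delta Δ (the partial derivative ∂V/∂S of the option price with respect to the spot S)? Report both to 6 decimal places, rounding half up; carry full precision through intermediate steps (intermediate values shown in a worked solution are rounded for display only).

price = 1.148306
Δ = -0.057989

σ√T = 0.4525·√0.1894 = 0.196928
d₁ = (ln(S/K) + (r+σ²/2)T) / (σ√T) = (ln(217.32/163.56) + (0.0315+0.4525²/2)·0.1894) / 0.196928 = (0.284191 + 0.025357) / 0.196928 = 1.571878
d₂ = d₁ − σ√T = 1.571878 − 0.196928 = 1.374949
e^{−rT} = e^{−0.0315·0.1894} = 0.994052
N(−d₁) = 0.057989,  N(−d₂) = 0.084574
Put price V = K·e^{−rT}·N(−d₂) − S·N(−d₁) = 13.750572 − 12.602266 = 1.148306
Δ = −N(−d₁) = -0.057989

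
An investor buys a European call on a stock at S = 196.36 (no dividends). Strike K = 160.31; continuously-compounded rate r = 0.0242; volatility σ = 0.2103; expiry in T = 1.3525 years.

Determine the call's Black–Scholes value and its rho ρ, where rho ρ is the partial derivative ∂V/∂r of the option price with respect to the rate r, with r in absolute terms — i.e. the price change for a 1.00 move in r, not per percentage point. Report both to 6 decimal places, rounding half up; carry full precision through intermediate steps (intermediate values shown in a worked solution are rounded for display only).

price = 45.007206
ρ = 167.828074

σ√T = 0.2103·√1.3525 = 0.244573
d₁ = (ln(S/K) + (r+σ²/2)T) / (σ√T) = (ln(196.36/160.31) + (0.0242+0.2103²/2)·1.3525) / 0.244573 = (0.202840 + 0.062638) / 0.244573 = 1.085480
d₂ = d₁ − σ√T = 1.085480 − 0.244573 = 0.840907
e^{−rT} = e^{−0.0242·1.3525} = 0.967799
N(d₁) = 0.861145,  N(d₂) = 0.799800
Call price V = S·N(d₁) − K·e^{−rT}·N(d₂) = 169.094506 − 124.087300 = 45.007206
ρ = K·T·e^{−rT}·N(d₂) = 167.828074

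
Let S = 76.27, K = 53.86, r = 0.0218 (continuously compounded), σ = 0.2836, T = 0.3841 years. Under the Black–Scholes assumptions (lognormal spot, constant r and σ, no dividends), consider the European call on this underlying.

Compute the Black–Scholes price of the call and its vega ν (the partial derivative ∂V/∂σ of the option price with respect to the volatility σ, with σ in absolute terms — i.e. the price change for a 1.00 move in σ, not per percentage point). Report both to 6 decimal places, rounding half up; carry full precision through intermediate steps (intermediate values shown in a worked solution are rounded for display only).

σ√T = 0.2836·√0.3841 = 0.175763
d₁ = (ln(S/K) + (r+σ²/2)T) / (σ√T) = (ln(76.27/53.86) + (0.0218+0.2836²/2)·0.3841) / 0.175763 = (0.347892 + 0.023820) / 0.175763 = 2.114840
d₂ = d₁ − σ√T = 2.114840 − 0.175763 = 1.939076
e^{−rT} = e^{−0.0218·0.3841} = 0.991662
N(d₁) = 0.982778,  N(d₂) = 0.973754
Call price V = S·N(d₁) − K·e^{−rT}·N(d₂) = 74.956493 − 52.009069 = 22.947424
φ(d₁) = (1/√(2π))·e^{−d₁²/2} = 0.042629
ν = S·φ(d₁)·√T = 2.015045

price = 22.947424
ν = 2.015045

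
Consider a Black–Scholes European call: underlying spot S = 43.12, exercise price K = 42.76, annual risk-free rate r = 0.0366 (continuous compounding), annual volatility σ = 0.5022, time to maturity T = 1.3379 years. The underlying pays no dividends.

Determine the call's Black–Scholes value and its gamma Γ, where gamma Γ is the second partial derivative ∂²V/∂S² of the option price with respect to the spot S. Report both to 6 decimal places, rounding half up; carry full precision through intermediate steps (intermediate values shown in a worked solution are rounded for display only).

σ√T = 0.5022·√1.3379 = 0.580883
d₁ = (ln(S/K) + (r+σ²/2)T) / (σ√T) = (ln(43.12/42.76) + (0.0366+0.5022²/2)·1.3379) / 0.580883 = (0.008384 + 0.217680) / 0.580883 = 0.389172
d₂ = d₁ − σ√T = 0.389172 − 0.580883 = -0.191711
e^{−rT} = e^{−0.0366·1.3379} = 0.952212
N(d₁) = 0.651426,  N(d₂) = 0.423984
Call price V = S·N(d₁) − K·e^{−rT}·N(d₂) = 28.089472 − 17.263205 = 10.826266
φ(d₁) = (1/√(2π))·e^{−d₁²/2} = 0.369847
Γ = φ(d₁) / (S·σ·√T) = 0.014766

price = 10.826266
Γ = 0.014766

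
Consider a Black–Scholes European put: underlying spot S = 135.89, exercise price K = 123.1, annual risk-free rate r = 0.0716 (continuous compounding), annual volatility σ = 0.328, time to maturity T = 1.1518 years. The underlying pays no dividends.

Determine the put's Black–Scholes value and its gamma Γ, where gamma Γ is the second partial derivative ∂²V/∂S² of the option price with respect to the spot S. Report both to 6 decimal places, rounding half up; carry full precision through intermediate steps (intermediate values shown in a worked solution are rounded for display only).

price = 8.373147
Γ = 0.006568

σ√T = 0.328·√1.1518 = 0.352016
d₁ = (ln(S/K) + (r+σ²/2)T) / (σ√T) = (ln(135.89/123.1) + (0.0716+0.328²/2)·1.1518) / 0.352016 = (0.098849 + 0.144427) / 0.352016 = 0.691091
d₂ = d₁ − σ√T = 0.691091 − 0.352016 = 0.339075
e^{−rT} = e^{−0.0716·1.1518} = 0.920840
N(−d₁) = 0.244754,  N(−d₂) = 0.367276
Put price V = K·e^{−rT}·N(−d₂) − S·N(−d₁) = 41.632777 − 33.259629 = 8.373147
φ(d₁) = (1/√(2π))·e^{−d₁²/2} = 0.314195
Γ = φ(d₁) / (S·σ·√T) = 0.006568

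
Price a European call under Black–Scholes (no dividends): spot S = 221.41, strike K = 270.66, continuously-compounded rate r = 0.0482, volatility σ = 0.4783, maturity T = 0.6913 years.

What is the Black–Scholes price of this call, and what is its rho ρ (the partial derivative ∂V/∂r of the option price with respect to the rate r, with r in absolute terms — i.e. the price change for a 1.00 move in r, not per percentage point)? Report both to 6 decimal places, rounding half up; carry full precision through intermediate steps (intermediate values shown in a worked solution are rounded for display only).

price = 21.165510
ρ = 48.428314

σ√T = 0.4783·√0.6913 = 0.397680
d₁ = (ln(S/K) + (r+σ²/2)T) / (σ√T) = (ln(221.41/270.66) + (0.0482+0.4783²/2)·0.6913) / 0.397680 = (-0.200847 + 0.112395) / 0.397680 = -0.222420
d₂ = d₁ − σ√T = -0.222420 − 0.397680 = -0.620100
e^{−rT} = e^{−0.0482·0.6913} = 0.967228
N(d₁) = 0.411994,  N(d₂) = 0.267596
Call price V = S·N(d₁) − K·e^{−rT}·N(d₂) = 91.219486 − 70.053976 = 21.165510
ρ = K·T·e^{−rT}·N(d₂) = 48.428314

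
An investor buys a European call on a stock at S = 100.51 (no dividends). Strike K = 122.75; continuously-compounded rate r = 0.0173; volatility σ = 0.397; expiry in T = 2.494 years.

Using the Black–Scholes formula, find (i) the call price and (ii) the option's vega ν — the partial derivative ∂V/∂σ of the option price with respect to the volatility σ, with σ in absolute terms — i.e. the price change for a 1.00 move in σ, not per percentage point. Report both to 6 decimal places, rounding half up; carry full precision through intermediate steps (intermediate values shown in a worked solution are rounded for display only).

price = 19.109493
ν = 63.196473

σ√T = 0.397·√2.494 = 0.626958
d₁ = (ln(S/K) + (r+σ²/2)T) / (σ√T) = (ln(100.51/122.75) + (0.0173+0.397²/2)·2.494) / 0.626958 = (-0.199893 + 0.239685) / 0.626958 = 0.063468
d₂ = d₁ − σ√T = 0.063468 − 0.626958 = -0.563490
e^{−rT} = e^{−0.0173·2.494} = 0.957771
N(d₁) = 0.525303,  N(d₂) = 0.286551
Call price V = S·N(d₁) − K·e^{−rT}·N(d₂) = 52.798231 − 33.688738 = 19.109493
φ(d₁) = (1/√(2π))·e^{−d₁²/2} = 0.398140
ν = S·φ(d₁)·√T = 63.196473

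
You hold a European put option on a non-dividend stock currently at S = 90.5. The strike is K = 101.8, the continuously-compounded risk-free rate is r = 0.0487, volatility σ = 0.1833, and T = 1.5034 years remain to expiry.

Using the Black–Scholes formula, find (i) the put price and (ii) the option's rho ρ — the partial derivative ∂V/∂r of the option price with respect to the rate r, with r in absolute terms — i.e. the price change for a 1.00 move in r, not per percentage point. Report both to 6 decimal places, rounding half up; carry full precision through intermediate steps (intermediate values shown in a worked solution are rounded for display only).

σ√T = 0.1833·√1.5034 = 0.224750
d₁ = (ln(S/K) + (r+σ²/2)T) / (σ√T) = (ln(90.5/101.8) + (0.0487+0.1833²/2)·1.5034) / 0.224750 = (-0.117660 + 0.098472) / 0.224750 = -0.085377
d₂ = d₁ − σ√T = -0.085377 − 0.224750 = -0.310127
e^{−rT} = e^{−0.0487·1.5034} = 0.929400
N(−d₁) = 0.534019,  N(−d₂) = 0.621768
Put price V = K·e^{−rT}·N(−d₂) − S·N(−d₁) = 58.827282 − 48.328719 = 10.498563
ρ = −K·T·e^{−rT}·N(−d₂) = -88.440936

price = 10.498563
ρ = -88.440936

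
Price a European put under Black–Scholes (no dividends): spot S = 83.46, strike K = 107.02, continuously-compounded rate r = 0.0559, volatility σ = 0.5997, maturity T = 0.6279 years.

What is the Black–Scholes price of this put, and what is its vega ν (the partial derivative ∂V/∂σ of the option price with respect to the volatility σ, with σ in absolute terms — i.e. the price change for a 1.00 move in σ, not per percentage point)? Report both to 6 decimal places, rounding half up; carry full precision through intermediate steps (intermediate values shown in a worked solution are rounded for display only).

price = 29.176080
ν = 25.798488

σ√T = 0.5997·√0.6279 = 0.475203
d₁ = (ln(S/K) + (r+σ²/2)T) / (σ√T) = (ln(83.46/107.02) + (0.0559+0.5997²/2)·0.6279) / 0.475203 = (-0.248648 + 0.148009) / 0.475203 = -0.211782
d₂ = d₁ − σ√T = -0.211782 − 0.475203 = -0.686985
e^{−rT} = e^{−0.0559·0.6279} = 0.965509
N(−d₁) = 0.583862,  N(−d₂) = 0.753954
Put price V = K·e^{−rT}·N(−d₂) − S·N(−d₁) = 77.905168 − 48.729088 = 29.176080
φ(d₁) = (1/√(2π))·e^{−d₁²/2} = 0.390095
ν = S·φ(d₁)·√T = 25.798488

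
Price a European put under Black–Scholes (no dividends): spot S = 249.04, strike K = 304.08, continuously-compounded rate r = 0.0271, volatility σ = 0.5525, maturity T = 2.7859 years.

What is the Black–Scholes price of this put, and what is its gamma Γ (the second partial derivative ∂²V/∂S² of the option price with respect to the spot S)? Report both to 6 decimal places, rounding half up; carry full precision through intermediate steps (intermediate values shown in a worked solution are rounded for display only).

price = 111.582087
Γ = 0.001647

σ√T = 0.5525·√2.7859 = 0.922179
d₁ = (ln(S/K) + (r+σ²/2)T) / (σ√T) = (ln(249.04/304.08) + (0.0271+0.5525²/2)·2.7859) / 0.922179 = (-0.199677 + 0.500705) / 0.922179 = 0.326431
d₂ = d₁ − σ√T = 0.326431 − 0.922179 = -0.595748
e^{−rT} = e^{−0.0271·2.7859} = 0.927282
N(−d₁) = 0.372049,  N(−d₂) = 0.724328
Put price V = K·e^{−rT}·N(−d₂) − S·N(−d₁) = 204.237246 − 92.655160 = 111.582087
φ(d₁) = (1/√(2π))·e^{−d₁²/2} = 0.378244
Γ = φ(d₁) / (S·σ·√T) = 0.001647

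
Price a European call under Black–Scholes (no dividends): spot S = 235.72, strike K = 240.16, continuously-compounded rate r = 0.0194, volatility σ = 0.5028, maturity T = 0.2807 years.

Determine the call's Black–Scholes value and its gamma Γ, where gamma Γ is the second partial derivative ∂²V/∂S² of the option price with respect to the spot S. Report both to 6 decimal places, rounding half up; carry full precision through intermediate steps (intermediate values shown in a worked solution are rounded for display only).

σ√T = 0.5028·√0.2807 = 0.266389
d₁ = (ln(S/K) + (r+σ²/2)T) / (σ√T) = (ln(235.72/240.16) + (0.0194+0.5028²/2)·0.2807) / 0.266389 = (-0.018661 + 0.040927) / 0.266389 = 0.083586
d₂ = d₁ − σ√T = 0.083586 − 0.266389 = -0.182803
e^{−rT} = e^{−0.0194·0.2807} = 0.994569
N(d₁) = 0.533307,  N(d₂) = 0.427476
Call price V = S·N(d₁) − K·e^{−rT}·N(d₂) = 125.711192 − 102.105176 = 23.606015
φ(d₁) = (1/√(2π))·e^{−d₁²/2} = 0.397551
Γ = φ(d₁) / (S·σ·√T) = 0.006331

price = 23.606015
Γ = 0.006331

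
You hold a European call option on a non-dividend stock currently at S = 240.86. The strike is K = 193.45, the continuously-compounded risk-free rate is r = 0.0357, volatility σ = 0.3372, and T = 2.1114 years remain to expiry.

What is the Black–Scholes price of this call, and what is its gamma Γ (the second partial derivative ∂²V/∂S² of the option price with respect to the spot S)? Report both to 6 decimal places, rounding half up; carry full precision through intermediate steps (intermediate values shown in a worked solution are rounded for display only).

price = 78.327291
Γ = 0.002363

σ√T = 0.3372·√2.1114 = 0.489974
d₁ = (ln(S/K) + (r+σ²/2)T) / (σ√T) = (ln(240.86/193.45) + (0.0357+0.3372²/2)·2.1114) / 0.489974 = (0.219197 + 0.195414) / 0.489974 = 0.846190
d₂ = d₁ − σ√T = 0.846190 − 0.489974 = 0.356216
e^{−rT} = e^{−0.0357·2.1114} = 0.927394
N(d₁) = 0.801277,  N(d₂) = 0.639161
Call price V = S·N(d₁) − K·e^{−rT}·N(d₂) = 192.995486 − 114.668196 = 78.327291
φ(d₁) = (1/√(2π))·e^{−d₁²/2} = 0.278885
Γ = φ(d₁) / (S·σ·√T) = 0.002363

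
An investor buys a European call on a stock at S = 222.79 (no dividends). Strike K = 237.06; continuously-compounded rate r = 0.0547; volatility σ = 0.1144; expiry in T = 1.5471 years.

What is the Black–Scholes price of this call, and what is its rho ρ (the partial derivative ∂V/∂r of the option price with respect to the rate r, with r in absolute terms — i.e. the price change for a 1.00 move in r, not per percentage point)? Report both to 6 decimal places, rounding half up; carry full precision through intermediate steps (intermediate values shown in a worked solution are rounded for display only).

σ√T = 0.1144·√1.5471 = 0.142294
d₁ = (ln(S/K) + (r+σ²/2)T) / (σ√T) = (ln(222.79/237.06) + (0.0547+0.1144²/2)·1.5471) / 0.142294 = (-0.062084 + 0.094750) / 0.142294 = 0.229571
d₂ = d₁ − σ√T = 0.229571 − 0.142294 = 0.087277
e^{−rT} = e^{−0.0547·1.5471} = 0.918856
N(d₁) = 0.590787,  N(d₂) = 0.534774
Call price V = S·N(d₁) − K·e^{−rT}·N(d₂) = 131.621516 − 116.486650 = 15.134866
ρ = K·T·e^{−rT}·N(d₂) = 180.216496

price = 15.134866
ρ = 180.216496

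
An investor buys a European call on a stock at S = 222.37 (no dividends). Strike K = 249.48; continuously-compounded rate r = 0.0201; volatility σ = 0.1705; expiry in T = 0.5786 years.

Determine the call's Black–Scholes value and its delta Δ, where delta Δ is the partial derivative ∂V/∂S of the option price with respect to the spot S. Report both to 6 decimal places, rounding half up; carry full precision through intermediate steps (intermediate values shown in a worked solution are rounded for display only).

σ√T = 0.1705·√0.5786 = 0.129692
d₁ = (ln(S/K) + (r+σ²/2)T) / (σ√T) = (ln(222.37/249.48) + (0.0201+0.1705²/2)·0.5786) / 0.129692 = (-0.115036 + 0.020040) / 0.129692 = -0.732475
d₂ = d₁ − σ√T = -0.732475 − 0.129692 = -0.862167
e^{−rT} = e^{−0.0201·0.5786} = 0.988438
N(d₁) = 0.231939,  N(d₂) = 0.194298
Call price V = S·N(d₁) − K·e^{−rT}·N(d₂) = 51.576369 − 47.912952 = 3.663416
Δ = N(d₁) = 0.231939

price = 3.663416
Δ = 0.231939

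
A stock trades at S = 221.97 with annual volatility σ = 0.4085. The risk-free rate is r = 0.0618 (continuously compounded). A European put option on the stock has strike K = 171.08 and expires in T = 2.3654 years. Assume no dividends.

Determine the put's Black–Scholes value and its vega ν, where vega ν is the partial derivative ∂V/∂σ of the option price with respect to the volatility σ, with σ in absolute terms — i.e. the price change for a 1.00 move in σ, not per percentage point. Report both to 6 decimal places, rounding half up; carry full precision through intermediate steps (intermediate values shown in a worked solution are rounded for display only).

price = 17.289580
ν = 85.800905

σ√T = 0.4085·√2.3654 = 0.628267
d₁ = (ln(S/K) + (r+σ²/2)T) / (σ√T) = (ln(221.97/171.08) + (0.0618+0.4085²/2)·2.3654) / 0.628267 = (0.260411 + 0.343542) / 0.628267 = 0.961299
d₂ = d₁ − σ√T = 0.961299 − 0.628267 = 0.333032
e^{−rT} = e^{−0.0618·2.3654} = 0.864001
N(−d₁) = 0.168201,  N(−d₂) = 0.369555
Put price V = K·e^{−rT}·N(−d₂) − S·N(−d₁) = 54.625148 − 37.335569 = 17.289580
φ(d₁) = (1/√(2π))·e^{−d₁²/2} = 0.251331
ν = S·φ(d₁)·√T = 85.800905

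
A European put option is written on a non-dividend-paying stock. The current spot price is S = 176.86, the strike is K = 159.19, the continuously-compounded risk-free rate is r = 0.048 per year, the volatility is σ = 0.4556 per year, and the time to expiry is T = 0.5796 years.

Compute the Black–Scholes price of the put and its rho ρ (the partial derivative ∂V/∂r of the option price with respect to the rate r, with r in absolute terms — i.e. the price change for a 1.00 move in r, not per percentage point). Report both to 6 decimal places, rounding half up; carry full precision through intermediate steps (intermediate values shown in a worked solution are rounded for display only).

σ√T = 0.4556·√0.5796 = 0.346855
d₁ = (ln(S/K) + (r+σ²/2)T) / (σ√T) = (ln(176.86/159.19) + (0.048+0.4556²/2)·0.5796) / 0.346855 = (0.105260 + 0.087975) / 0.346855 = 0.557106
d₂ = d₁ − σ√T = 0.557106 − 0.346855 = 0.210251
e^{−rT} = e^{−0.048·0.5796} = 0.972563
N(−d₁) = 0.288727,  N(−d₂) = 0.416736
Put price V = K·e^{−rT}·N(−d₂) − S·N(−d₁) = 64.519983 − 51.064346 = 13.455637
ρ = −K·T·e^{−rT}·N(−d₂) = -37.395782

price = 13.455637
ρ = -37.395782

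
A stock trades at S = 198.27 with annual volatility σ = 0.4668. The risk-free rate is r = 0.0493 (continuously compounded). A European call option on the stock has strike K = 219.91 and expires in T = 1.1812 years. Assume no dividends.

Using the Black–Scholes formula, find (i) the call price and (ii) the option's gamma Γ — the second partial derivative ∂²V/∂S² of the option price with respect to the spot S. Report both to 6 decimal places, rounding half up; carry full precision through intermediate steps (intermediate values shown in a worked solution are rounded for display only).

σ√T = 0.4668·√1.1812 = 0.507332
d₁ = (ln(S/K) + (r+σ²/2)T) / (σ√T) = (ln(198.27/219.91) + (0.0493+0.4668²/2)·1.1812) / 0.507332 = (-0.103589 + 0.186926) / 0.507332 = 0.164266
d₂ = d₁ − σ√T = 0.164266 − 0.507332 = -0.343066
e^{−rT} = e^{−0.0493·1.1812} = 0.943430
N(d₁) = 0.565239,  N(d₂) = 0.365774
Call price V = S·N(d₁) − K·e^{−rT}·N(d₂) = 112.069982 − 75.887091 = 36.182891
φ(d₁) = (1/√(2π))·e^{−d₁²/2} = 0.393596
Γ = φ(d₁) / (S·σ·√T) = 0.003913

price = 36.182891
Γ = 0.003913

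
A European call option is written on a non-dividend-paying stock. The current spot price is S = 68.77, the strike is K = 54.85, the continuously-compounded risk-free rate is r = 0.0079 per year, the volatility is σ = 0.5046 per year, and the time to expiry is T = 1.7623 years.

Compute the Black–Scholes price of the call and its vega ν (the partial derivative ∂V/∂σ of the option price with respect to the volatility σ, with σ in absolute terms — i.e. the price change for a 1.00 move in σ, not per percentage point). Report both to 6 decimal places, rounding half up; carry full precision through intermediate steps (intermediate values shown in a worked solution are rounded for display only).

σ√T = 0.5046·√1.7623 = 0.669865
d₁ = (ln(S/K) + (r+σ²/2)T) / (σ√T) = (ln(68.77/54.85) + (0.0079+0.5046²/2)·1.7623) / 0.669865 = (0.226165 + 0.238282) / 0.669865 = 0.693344
d₂ = d₁ − σ√T = 0.693344 − 0.669865 = 0.023480
e^{−rT} = e^{−0.0079·1.7623} = 0.986174
N(d₁) = 0.755953,  N(d₂) = 0.509366
Call price V = S·N(d₁) − K·e^{−rT}·N(d₂) = 51.986907 − 27.552460 = 24.434447
φ(d₁) = (1/√(2π))·e^{−d₁²/2} = 0.313705
ν = S·φ(d₁)·√T = 28.639180

price = 24.434447
ν = 28.639180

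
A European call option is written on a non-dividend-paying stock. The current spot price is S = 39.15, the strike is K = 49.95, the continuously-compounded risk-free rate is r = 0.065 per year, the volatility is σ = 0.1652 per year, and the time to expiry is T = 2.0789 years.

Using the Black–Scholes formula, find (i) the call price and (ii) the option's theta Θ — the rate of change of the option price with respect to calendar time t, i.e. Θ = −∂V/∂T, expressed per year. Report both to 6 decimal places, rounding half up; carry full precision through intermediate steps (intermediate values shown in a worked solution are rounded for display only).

σ√T = 0.1652·√2.0789 = 0.238192
d₁ = (ln(S/K) + (r+σ²/2)T) / (σ√T) = (ln(39.15/49.95) + (0.065+0.1652²/2)·2.0789) / 0.238192 = (-0.243622 + 0.163496) / 0.238192 = -0.336392
d₂ = d₁ − σ√T = -0.336392 − 0.238192 = -0.574584
e^{−rT} = e^{−0.065·2.0789} = 0.873604
N(d₁) = 0.368288,  N(d₂) = 0.282786
Call price V = S·N(d₁) − K·e^{−rT}·N(d₂) = 14.418456 − 12.339804 = 2.078652
φ(d₁) = (1/√(2π))·e^{−d₁²/2} = 0.376997
Θ = −S·φ(d₁)·σ/(2√T) − r·K·e^{−rT}·N(d₂) = −0.845537 − 0.802087 = -1.647624

price = 2.078652
Θ = -1.647624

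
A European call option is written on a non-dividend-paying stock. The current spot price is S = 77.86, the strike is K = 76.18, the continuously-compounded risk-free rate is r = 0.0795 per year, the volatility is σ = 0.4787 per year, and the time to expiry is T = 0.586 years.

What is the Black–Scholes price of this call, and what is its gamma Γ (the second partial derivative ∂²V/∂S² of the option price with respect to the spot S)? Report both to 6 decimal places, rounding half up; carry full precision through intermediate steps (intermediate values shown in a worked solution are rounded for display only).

σ√T = 0.4787·√0.586 = 0.366448
d₁ = (ln(S/K) + (r+σ²/2)T) / (σ√T) = (ln(77.86/76.18) + (0.0795+0.4787²/2)·0.586) / 0.366448 = (0.021813 + 0.113729) / 0.366448 = 0.369882
d₂ = d₁ − σ√T = 0.369882 − 0.366448 = 0.003434
e^{−rT} = e^{−0.0795·0.586} = 0.954482
N(d₁) = 0.644265,  N(d₂) = 0.501370
Call price V = S·N(d₁) − K·e^{−rT}·N(d₂) = 50.162451 − 36.455812 = 13.706639
φ(d₁) = (1/√(2π))·e^{−d₁²/2} = 0.372565
Γ = φ(d₁) / (S·σ·√T) = 0.013058

price = 13.706639
Γ = 0.013058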